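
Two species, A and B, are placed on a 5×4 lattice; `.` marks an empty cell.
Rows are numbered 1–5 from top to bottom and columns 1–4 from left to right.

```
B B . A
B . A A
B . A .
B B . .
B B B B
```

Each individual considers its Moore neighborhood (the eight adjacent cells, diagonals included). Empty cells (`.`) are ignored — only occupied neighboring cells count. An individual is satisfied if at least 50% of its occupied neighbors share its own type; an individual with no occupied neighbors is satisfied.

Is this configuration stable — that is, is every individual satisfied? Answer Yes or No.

(1,1)B 2/2 ok
(1,2)B 2/3 ok
(1,4)A 2/2 ok
(2,1)B 3/3 ok
(2,3)A 3/4 ok
(2,4)A 3/3 ok
(3,1)B 3/3 ok
(3,3)A 2/3 ok
(4,1)B 4/4 ok
(4,2)B 5/6 ok
(5,1)B 3/3 ok
(5,2)B 4/4 ok
(5,3)B 3/3 ok
(5,4)B 1/1 ok
All meet the threshold, so the configuration is stable.

Yes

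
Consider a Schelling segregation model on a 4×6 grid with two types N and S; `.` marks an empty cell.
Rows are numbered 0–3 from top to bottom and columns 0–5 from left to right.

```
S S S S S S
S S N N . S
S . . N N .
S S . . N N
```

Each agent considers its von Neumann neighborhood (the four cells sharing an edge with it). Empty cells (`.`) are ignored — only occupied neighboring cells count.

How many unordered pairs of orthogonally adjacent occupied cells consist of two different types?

Scan each occupied cell's neighbors to the right and below so each pair is counted once.
Row 0: S(0,0)–S(0,1)= S(0,0)–S(1,0)= S(0,1)–S(0,2)= S(0,1)–S(1,1)= S(0,2)–S(0,3)= S(0,2)–N(1,2)≠ S(0,3)–S(0,4)= S(0,3)–N(1,3)≠ S(0,4)–S(0,5)= S(0,5)–S(1,5)=  → 2/10 unlike.
Row 1: S(1,0)–S(1,1)= S(1,0)–S(2,0)= S(1,1)–N(1,2)≠ N(1,2)–N(1,3)= N(1,3)–N(2,3)=  → 1/5 unlike.
Row 2: S(2,0)–S(3,0)= N(2,3)–N(2,4)= N(2,4)–N(3,4)=  → 0/3 unlike.
Row 3: S(3,0)–S(3,1)= N(3,4)–N(3,5)=  → 0/2 unlike.
Total adjacent occupied pairs: 20; unlike-type pairs: 3.

3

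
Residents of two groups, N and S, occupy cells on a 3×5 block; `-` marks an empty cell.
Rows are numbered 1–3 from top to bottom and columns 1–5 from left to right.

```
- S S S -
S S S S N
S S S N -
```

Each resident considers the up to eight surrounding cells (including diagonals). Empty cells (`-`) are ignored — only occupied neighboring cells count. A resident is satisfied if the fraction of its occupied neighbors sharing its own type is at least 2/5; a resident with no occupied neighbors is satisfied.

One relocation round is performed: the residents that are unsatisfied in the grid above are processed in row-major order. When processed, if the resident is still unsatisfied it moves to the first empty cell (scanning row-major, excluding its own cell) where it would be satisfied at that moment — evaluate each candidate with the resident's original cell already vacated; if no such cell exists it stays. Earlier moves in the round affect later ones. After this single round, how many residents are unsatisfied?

Initially unsatisfied (in order): (2,5), (3,4).
  (2,5) → (3,5).
  (3,4): no empty cell satisfies it; stays.
Resulting grid:
- S S S -
S S S S -
S S S N N
Unsatisfied now: (3,4).

1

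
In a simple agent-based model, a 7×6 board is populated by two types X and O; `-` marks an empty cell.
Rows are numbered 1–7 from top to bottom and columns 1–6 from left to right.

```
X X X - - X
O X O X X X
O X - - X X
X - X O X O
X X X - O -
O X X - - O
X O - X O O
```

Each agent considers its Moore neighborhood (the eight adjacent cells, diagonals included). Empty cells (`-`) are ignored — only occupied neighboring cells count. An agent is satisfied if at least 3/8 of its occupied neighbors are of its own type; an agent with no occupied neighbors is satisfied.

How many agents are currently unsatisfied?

Row 1: (1,1)X 2/3 satisfied · (1,2)X 3/5 satisfied · (1,3)X 3/4 satisfied · (1,6)X 2/2 satisfied
Row 2: (2,1)O 1/5 not · (2,2)X 4/7 satisfied · (2,3)O 0/5 not · (2,4)X 3/4 satisfied · (2,5)X 5/5 satisfied · (2,6)X 4/4 satisfied
Row 3: (3,1)O 1/4 not · (3,2)X 3/6 satisfied · (3,5)X 5/7 satisfied · (3,6)X 4/5 satisfied
Row 4: (4,1)X 3/4 satisfied · (4,3)X 3/4 satisfied · (4,4)O 1/5 not · (4,5)X 2/5 satisfied · (4,6)O 1/4 not
Row 5: (5,1)X 3/4 satisfied · (5,2)X 6/7 satisfied · (5,3)X 4/5 satisfied · (5,5)O 3/4 satisfied
Row 6: (6,1)O 1/5 not · (6,2)X 5/7 satisfied · (6,3)X 4/5 satisfied · (6,6)O 3/3 satisfied
Row 7: (7,1)X 1/3 not · (7,2)O 1/4 not · (7,4)X 1/2 satisfied · (7,5)O 2/3 satisfied · (7,6)O 2/2 satisfied
Unsatisfied: (2,1), (2,3), (3,1), (4,4), (4,6), (6,1), (7,1), (7,2) — 8 in total.

8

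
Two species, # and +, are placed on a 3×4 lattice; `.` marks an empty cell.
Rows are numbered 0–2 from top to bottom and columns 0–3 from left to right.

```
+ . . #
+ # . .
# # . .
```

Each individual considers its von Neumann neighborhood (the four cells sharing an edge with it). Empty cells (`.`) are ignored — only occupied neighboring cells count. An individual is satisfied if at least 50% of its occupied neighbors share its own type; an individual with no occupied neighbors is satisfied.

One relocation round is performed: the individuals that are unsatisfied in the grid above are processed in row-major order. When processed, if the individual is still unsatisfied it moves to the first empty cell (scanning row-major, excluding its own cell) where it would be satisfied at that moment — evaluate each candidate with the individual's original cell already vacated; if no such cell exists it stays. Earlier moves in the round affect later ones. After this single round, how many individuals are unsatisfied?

0

Initially unsatisfied (in order): (1,0).
  (1,0) → (0,1).
Resulting grid:
+ + . #
. # . .
# # . .
All satisfied now.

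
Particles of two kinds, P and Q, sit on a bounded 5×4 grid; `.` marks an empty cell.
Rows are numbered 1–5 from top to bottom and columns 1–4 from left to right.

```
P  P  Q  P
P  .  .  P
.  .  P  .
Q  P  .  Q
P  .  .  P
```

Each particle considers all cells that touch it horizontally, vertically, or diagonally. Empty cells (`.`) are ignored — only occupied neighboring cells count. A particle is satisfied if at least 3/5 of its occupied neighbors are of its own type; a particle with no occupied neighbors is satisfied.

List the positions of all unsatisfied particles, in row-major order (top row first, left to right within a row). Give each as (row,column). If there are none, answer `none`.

Row 1: (1,1)P 2/2 ok · (1,2)P 2/3 ok · (1,3)Q 0/3 unhappy · (1,4)P 1/2 unhappy
Row 2: (2,1)P 2/2 ok · (2,4)P 2/3 ok
Row 3: (3,3)P 2/3 ok
Row 4: (4,1)Q 0/2 unhappy · (4,2)P 2/3 ok · (4,4)Q 0/2 unhappy
Row 5: (5,1)P 1/2 unhappy · (5,4)P 0/1 unhappy

(1,3), (1,4), (4,1), (4,4), (5,1), (5,4)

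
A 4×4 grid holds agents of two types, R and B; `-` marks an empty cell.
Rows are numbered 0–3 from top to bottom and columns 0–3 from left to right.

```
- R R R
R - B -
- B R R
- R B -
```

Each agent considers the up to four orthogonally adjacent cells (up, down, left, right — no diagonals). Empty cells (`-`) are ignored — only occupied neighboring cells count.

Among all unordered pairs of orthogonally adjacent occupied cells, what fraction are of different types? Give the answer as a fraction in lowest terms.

Scan each occupied cell's neighbors to the right and below so each pair is counted once.
From row 0: 1 unlike of 3 pairs (running 1/3).
From row 1: 1 unlike of 1 pairs (running 2/4).
From row 2: 3 unlike of 4 pairs (running 5/8).
From row 3: 1 unlike of 1 pairs (running 6/9).
Total adjacent occupied pairs: 9; unlike-type pairs: 6.
6/9 reduces to 2/3.

2/3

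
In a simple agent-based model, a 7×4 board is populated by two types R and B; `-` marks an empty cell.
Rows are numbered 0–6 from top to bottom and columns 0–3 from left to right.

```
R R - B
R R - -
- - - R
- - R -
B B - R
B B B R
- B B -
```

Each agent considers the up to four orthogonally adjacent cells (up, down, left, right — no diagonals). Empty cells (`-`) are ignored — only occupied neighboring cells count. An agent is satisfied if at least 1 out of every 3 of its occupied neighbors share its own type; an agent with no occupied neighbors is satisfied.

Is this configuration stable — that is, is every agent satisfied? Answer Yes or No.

Row 0: (0,0)R 2/2 ok · (0,1)R 2/2 ok · (0,3)B 0/0 ok
Row 1: (1,0)R 2/2 ok · (1,1)R 2/2 ok
Row 2: (2,3)R 0/0 ok
Row 3: (3,2)R 0/0 ok
Row 4: (4,0)B 2/2 ok · (4,1)B 2/2 ok · (4,3)R 1/1 ok
Row 5: (5,0)B 2/2 ok · (5,1)B 4/4 ok · (5,2)B 2/3 ok · (5,3)R 1/2 ok
Row 6: (6,1)B 2/2 ok · (6,2)B 2/2 ok
All meet the threshold, so the configuration is stable.

Yes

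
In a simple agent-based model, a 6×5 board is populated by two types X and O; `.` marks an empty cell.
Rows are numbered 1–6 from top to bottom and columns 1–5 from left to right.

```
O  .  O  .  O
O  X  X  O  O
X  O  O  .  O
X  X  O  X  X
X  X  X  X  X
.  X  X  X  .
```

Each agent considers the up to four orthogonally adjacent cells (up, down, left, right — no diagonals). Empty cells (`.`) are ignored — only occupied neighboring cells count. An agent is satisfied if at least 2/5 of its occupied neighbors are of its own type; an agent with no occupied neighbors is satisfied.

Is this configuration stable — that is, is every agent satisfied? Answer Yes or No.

Row 1: (1,1)O 1/1 ok · (1,3)O 0/1 unhappy · (1,5)O 1/1 ok
Row 2: (2,1)O 1/3 unhappy · (2,2)X 1/3 unhappy · (2,3)X 1/4 unhappy · (2,4)O 1/2 ok · (2,5)O 3/3 ok
Row 3: (3,1)X 1/3 unhappy · (3,2)O 1/4 unhappy · (3,3)O 2/3 ok · (3,5)O 1/2 ok
Row 4: (4,1)X 3/3 ok · (4,2)X 2/4 ok · (4,3)O 1/4 unhappy · (4,4)X 2/3 ok · (4,5)X 2/3 ok
Row 5: (5,1)X 2/2 ok · (5,2)X 4/4 ok · (5,3)X 3/4 ok · (5,4)X 4/4 ok · (5,5)X 2/2 ok
Row 6: (6,2)X 2/2 ok · (6,3)X 3/3 ok · (6,4)X 2/2 ok
For instance (1,3) has only 0/1 same-type neighbors, below 2/5.

No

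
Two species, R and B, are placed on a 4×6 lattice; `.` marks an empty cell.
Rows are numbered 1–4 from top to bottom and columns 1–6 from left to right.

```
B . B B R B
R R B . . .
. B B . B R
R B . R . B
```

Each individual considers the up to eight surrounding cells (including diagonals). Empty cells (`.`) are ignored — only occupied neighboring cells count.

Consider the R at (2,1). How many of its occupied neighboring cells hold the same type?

Occupied neighbors of (2,1): (1,1)=B, (2,2)=R, (3,2)=B.
Same type (R): 1 of 3.

1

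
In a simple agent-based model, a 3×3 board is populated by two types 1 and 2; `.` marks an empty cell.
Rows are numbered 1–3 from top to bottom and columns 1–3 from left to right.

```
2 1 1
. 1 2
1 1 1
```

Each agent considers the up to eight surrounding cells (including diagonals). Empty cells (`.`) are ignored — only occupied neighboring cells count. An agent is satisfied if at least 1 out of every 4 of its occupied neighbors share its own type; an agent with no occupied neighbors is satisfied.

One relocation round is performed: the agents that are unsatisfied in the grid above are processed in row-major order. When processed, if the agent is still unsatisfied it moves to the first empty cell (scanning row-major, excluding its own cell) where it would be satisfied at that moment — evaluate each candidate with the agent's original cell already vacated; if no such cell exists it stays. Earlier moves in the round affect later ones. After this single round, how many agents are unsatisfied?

Initially unsatisfied (in order): (1,1), (2,3).
  (1,1): no empty cell satisfies it; stays.
  (2,3): no empty cell satisfies it; stays.
Resulting grid:
2 1 1
. 1 2
1 1 1
Unsatisfied now: (1,1), (2,3).

2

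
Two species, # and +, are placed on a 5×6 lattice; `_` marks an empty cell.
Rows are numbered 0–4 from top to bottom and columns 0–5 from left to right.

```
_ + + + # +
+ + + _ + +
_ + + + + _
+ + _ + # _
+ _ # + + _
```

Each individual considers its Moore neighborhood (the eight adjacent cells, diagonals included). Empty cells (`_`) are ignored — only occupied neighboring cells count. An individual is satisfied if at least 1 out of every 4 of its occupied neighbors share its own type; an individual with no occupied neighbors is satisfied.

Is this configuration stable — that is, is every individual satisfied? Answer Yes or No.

No

Row 0: (0,1)+ 4/4 ✓ · (0,2)+ 4/4 ✓ · (0,3)+ 3/4 ✓ · (0,4)# 0/4 ✗ · (0,5)+ 2/3 ✓
Row 1: (1,0)+ 3/3 ✓ · (1,1)+ 6/6 ✓ · (1,2)+ 7/7 ✓ · (1,4)+ 5/6 ✓ · (1,5)+ 3/4 ✓
Row 2: (2,1)+ 6/6 ✓ · (2,2)+ 6/6 ✓ · (2,3)+ 5/6 ✓ · (2,4)+ 4/5 ✓
Row 3: (3,0)+ 3/3 ✓ · (3,1)+ 4/5 ✓ · (3,3)+ 5/7 ✓ · (3,4)# 0/5 ✗
Row 4: (4,0)+ 2/2 ✓ · (4,2)# 0/3 ✗ · (4,3)+ 2/4 ✓ · (4,4)+ 2/3 ✓
For instance (0,4) has only 0/4 same-type neighbors, below 1/4.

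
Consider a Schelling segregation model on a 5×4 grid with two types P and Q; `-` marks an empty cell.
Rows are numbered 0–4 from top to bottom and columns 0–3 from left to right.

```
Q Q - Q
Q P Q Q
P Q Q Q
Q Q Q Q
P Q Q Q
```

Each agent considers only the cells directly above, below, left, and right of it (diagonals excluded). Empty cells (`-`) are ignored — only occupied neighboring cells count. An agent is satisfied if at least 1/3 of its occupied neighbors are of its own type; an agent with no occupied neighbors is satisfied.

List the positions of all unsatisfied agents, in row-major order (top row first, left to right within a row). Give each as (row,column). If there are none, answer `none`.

(1,1), (2,0), (4,0)

Row 0: (0,0)Q 2/2 ok · (0,1)Q 1/2 ok · (0,3)Q 1/1 ok
Row 1: (1,0)Q 1/3 ok · (1,1)P 0/4 unhappy · (1,2)Q 2/3 ok · (1,3)Q 3/3 ok
Row 2: (2,0)P 0/3 unhappy · (2,1)Q 2/4 ok · (2,2)Q 4/4 ok · (2,3)Q 3/3 ok
Row 3: (3,0)Q 1/3 ok · (3,1)Q 4/4 ok · (3,2)Q 4/4 ok · (3,3)Q 3/3 ok
Row 4: (4,0)P 0/2 unhappy · (4,1)Q 2/3 ok · (4,2)Q 3/3 ok · (4,3)Q 2/2 ok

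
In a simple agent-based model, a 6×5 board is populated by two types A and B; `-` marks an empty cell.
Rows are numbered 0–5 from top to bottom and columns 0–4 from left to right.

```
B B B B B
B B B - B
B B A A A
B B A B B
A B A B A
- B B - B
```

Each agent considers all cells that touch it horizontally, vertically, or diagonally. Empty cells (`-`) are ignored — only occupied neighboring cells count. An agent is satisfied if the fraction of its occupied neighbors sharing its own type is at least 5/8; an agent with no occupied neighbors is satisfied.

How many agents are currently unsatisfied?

15

Row 0: (0,0)B 3/3 ok · (0,1)B 5/5 ok · (0,2)B 4/4 ok · (0,3)B 4/4 ok · (0,4)B 2/2 ok
Row 1: (1,0)B 5/5 ok · (1,1)B 7/8 ok · (1,2)B 5/7 ok · (1,4)B 2/4 unhappy
Row 2: (2,0)B 5/5 ok · (2,1)B 6/8 ok · (2,2)A 2/7 unhappy · (2,3)A 3/7 unhappy · (2,4)A 1/4 unhappy
Row 3: (3,0)B 4/5 ok · (3,1)B 4/8 unhappy · (3,2)A 3/8 unhappy · (3,3)B 2/8 unhappy · (3,4)B 2/5 unhappy
Row 4: (4,0)A 0/4 unhappy · (4,1)B 4/7 unhappy · (4,2)A 1/7 unhappy · (4,3)B 4/7 unhappy · (4,4)A 0/4 unhappy
Row 5: (5,1)B 2/4 unhappy · (5,2)B 3/4 ok · (5,4)B 1/2 unhappy
Unsatisfied: (1,4), (2,2), (2,3), (2,4), (3,1), (3,2), (3,3), (3,4), (4,0), (4,1), (4,2), (4,3), (4,4), (5,1), (5,4) — 15 in total.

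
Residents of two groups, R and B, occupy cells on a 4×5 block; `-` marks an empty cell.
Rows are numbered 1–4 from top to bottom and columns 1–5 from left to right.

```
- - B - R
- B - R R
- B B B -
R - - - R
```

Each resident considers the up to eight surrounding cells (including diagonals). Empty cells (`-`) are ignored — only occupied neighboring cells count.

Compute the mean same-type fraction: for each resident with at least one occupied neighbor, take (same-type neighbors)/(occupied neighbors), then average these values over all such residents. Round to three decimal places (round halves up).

0.523

Row 1: (1,3)B 1/2 · (1,5)R 2/2
Row 2: (2,2)B 3/3 · (2,4)R 2/5 · (2,5)R 2/3
Row 3: (3,2)B 2/3 · (3,3)B 3/4 · (3,4)B 1/4
Row 4: (4,1)R 0/1 · (4,5)R 0/1
Sum over 10 residents: 1/2 + 2/2 + 3/3 + 2/5 + 2/3 + 2/3 + 3/4 + 1/4 + 0/1 + 0/1 = 157/30; mean = 157/30 ÷ 10 = 157/300 = 0.523333… → 0.523.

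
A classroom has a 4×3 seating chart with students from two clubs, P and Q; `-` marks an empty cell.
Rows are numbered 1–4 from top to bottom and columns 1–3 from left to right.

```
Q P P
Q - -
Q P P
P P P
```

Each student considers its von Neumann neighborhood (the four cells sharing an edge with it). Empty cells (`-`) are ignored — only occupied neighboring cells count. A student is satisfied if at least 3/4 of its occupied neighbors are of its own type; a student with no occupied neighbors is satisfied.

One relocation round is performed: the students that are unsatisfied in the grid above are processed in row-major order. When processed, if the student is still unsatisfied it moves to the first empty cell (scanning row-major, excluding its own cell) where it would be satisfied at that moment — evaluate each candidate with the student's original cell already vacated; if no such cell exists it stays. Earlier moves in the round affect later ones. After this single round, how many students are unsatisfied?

3

Initially unsatisfied (in order): (1,1), (1,2), (3,1), (3,2), (4,1).
  (1,1): no empty cell satisfies it; stays.
  (1,2) → (2,3).
  (3,1): no empty cell satisfies it; stays.
  (3,2): no empty cell satisfies it; stays.
  (4,1): no empty cell satisfies it; stays.
Resulting grid:
Q - P
Q - P
Q P P
P P P
Unsatisfied now: (3,1), (3,2), (4,1).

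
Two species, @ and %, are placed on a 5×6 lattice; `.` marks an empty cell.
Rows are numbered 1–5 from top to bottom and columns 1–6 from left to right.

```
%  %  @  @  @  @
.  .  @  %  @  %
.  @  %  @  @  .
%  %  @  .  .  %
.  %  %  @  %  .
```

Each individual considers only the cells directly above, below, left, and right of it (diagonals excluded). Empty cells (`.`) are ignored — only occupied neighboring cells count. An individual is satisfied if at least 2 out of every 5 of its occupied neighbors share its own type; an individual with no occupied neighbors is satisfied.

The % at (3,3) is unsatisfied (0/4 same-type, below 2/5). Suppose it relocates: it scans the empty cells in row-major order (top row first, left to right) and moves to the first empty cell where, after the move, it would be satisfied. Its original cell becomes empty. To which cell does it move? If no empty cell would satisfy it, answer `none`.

Vacating (3,3). Empty cells in order:
  (2,1): 1/1 same-type → satisfied — stop here.

(2,1)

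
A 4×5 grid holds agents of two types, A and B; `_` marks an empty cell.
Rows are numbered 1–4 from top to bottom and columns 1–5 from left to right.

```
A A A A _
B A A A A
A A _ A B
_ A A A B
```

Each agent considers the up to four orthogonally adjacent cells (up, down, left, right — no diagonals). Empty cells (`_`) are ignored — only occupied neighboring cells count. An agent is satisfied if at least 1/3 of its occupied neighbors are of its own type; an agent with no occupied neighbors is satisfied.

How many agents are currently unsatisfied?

Row 1: (1,1)A 1/2 satisfied · (1,2)A 3/3 satisfied · (1,3)A 3/3 satisfied · (1,4)A 2/2 satisfied
Row 2: (2,1)B 0/3 not · (2,2)A 3/4 satisfied · (2,3)A 3/3 satisfied · (2,4)A 4/4 satisfied · (2,5)A 1/2 satisfied
Row 3: (3,1)A 1/2 satisfied · (3,2)A 3/3 satisfied · (3,4)A 2/3 satisfied · (3,5)B 1/3 satisfied
Row 4: (4,2)A 2/2 satisfied · (4,3)A 2/2 satisfied · (4,4)A 2/3 satisfied · (4,5)B 1/2 satisfied
Unsatisfied: (2,1) — 1 in total.

1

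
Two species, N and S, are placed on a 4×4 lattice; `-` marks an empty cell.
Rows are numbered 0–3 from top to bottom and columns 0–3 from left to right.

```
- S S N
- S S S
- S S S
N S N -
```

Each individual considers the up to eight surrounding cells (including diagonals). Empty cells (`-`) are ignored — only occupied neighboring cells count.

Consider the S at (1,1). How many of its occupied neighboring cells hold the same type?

Occupied neighbors of (1,1): (0,1)=S, (0,2)=S, (1,2)=S, (2,1)=S, (2,2)=S.
Same type (S): 5 of 5.

5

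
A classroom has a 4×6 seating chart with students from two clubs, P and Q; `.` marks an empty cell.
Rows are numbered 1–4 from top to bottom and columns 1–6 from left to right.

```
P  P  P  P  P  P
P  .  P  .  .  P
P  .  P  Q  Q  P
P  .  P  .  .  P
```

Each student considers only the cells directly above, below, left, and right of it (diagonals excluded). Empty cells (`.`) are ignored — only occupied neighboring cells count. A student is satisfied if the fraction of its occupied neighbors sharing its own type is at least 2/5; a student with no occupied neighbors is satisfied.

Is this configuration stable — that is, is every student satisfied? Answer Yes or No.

Yes

(1,1)P 2/2 ok
(1,2)P 2/2 ok
(1,3)P 3/3 ok
(1,4)P 2/2 ok
(1,5)P 2/2 ok
(1,6)P 2/2 ok
(2,1)P 2/2 ok
(2,3)P 2/2 ok
(2,6)P 2/2 ok
(3,1)P 2/2 ok
(3,3)P 2/3 ok
(3,4)Q 1/2 ok
(3,5)Q 1/2 ok
(3,6)P 2/3 ok
(4,1)P 1/1 ok
(4,3)P 1/1 ok
(4,6)P 1/1 ok
All meet the threshold, so the configuration is stable.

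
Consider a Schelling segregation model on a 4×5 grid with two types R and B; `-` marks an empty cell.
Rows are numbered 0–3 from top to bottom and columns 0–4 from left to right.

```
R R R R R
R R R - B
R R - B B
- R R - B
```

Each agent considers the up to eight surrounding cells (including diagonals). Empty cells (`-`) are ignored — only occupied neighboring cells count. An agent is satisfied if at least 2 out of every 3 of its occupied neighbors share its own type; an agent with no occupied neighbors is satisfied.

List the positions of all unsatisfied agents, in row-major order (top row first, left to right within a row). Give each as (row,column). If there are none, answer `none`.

(0,0)R 3/3 ok
(0,1)R 5/5 ok
(0,2)R 4/4 ok
(0,3)R 3/4 ok
(0,4)R 1/2 unhappy
(1,0)R 5/5 ok
(1,1)R 7/7 ok
(1,2)R 5/6 ok
(1,4)B 2/4 unhappy
(2,0)R 4/4 ok
(2,1)R 6/6 ok
(2,3)B 3/5 unhappy
(2,4)B 3/3 ok
(3,1)R 3/3 ok
(3,2)R 2/3 ok
(3,4)B 2/2 ok

(0,4), (1,4), (2,3)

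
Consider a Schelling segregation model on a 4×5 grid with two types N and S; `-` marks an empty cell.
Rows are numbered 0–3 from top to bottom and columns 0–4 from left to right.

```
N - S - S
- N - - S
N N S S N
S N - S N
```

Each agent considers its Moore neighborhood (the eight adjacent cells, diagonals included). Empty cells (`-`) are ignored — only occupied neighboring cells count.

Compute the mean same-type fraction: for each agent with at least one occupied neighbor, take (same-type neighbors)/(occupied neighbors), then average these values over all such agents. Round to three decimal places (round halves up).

0.514

(0,0)N 1/1
(0,2)S 0/1
(0,4)S 1/1
(1,1)N 3/5
(1,4)S 2/3
(2,0)N 3/4
(2,1)N 3/5
(2,2)S 2/5
(2,3)S 3/5
(2,4)N 1/4
(3,0)S 0/3
(3,1)N 2/4
(3,3)S 2/4
(3,4)N 1/3
Sum over 14 agents: 1/1 + 0/1 + 1/1 + 3/5 + 2/3 + 3/4 + 3/5 + 2/5 + 3/5 + 1/4 + 0/3 + 2/4 + 2/4 + 1/3 = 36/5; mean = 36/5 ÷ 14 = 18/35 = 0.514285… → 0.514.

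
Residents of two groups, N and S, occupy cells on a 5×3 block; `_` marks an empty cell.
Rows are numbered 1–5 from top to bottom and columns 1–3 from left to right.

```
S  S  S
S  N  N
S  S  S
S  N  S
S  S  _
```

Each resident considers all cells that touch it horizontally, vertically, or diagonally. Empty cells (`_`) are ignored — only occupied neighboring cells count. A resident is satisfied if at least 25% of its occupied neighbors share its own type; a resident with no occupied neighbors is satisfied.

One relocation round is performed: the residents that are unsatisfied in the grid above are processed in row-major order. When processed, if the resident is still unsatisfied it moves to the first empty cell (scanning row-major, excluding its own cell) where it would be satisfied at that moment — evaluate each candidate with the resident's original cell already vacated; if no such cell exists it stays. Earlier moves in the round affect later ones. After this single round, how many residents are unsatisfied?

2

Initially unsatisfied (in order): (2,2), (2,3), (4,2).
  (2,2) → (5,3).
  (2,3): no empty cell satisfies it; stays.
  (4,2): no empty cell satisfies it; stays.
Resulting grid:
S S S
S _ N
S S S
S N S
S S N
Unsatisfied now: (2,3), (4,2).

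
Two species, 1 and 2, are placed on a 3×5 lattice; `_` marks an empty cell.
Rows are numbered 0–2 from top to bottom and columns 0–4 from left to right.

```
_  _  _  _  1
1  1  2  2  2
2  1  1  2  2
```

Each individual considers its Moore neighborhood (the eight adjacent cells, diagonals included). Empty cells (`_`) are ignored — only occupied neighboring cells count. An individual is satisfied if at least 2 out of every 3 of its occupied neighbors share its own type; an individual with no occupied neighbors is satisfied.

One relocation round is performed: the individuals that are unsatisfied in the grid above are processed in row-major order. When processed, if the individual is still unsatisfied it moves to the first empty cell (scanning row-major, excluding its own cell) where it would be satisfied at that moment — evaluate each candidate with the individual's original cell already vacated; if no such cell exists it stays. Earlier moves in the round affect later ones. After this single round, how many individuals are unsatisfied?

Initially unsatisfied (in order): (0,4), (1,1), (1,2), (2,0), (2,1), (2,2).
  (0,4) → (0,0).
  (1,1): now satisfied by earlier moves; stays.
  (1,2) → (0,3).
  (2,0) → (0,2).
  (2,1): now satisfied by earlier moves; stays.
  (2,2) → (0,1).
Resulting grid:
1 1 2 2 _
1 1 _ 2 2
_ 1 _ 2 2
Unsatisfied now: (0,2).

1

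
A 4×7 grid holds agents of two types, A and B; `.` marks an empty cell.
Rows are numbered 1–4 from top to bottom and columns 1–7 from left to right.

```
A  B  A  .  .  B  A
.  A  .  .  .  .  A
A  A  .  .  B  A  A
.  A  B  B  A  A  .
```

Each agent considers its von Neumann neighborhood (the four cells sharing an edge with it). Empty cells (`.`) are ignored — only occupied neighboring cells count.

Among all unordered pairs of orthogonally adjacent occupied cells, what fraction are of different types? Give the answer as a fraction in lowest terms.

Scan each occupied cell's neighbors to the right and below so each pair is counted once.
Row 1: A(1,1)–B(1,2)≠ B(1,2)–A(1,3)≠ B(1,2)–A(2,2)≠ B(1,6)–A(1,7)≠ A(1,7)–A(2,7)=  → 4/5 unlike.
Row 2: A(2,2)–A(3,2)= A(2,7)–A(3,7)=  → 0/2 unlike.
Row 3: A(3,1)–A(3,2)= A(3,2)–A(4,2)= B(3,5)–A(3,6)≠ B(3,5)–A(4,5)≠ A(3,6)–A(3,7)= A(3,6)–A(4,6)=  → 2/6 unlike.
Row 4: A(4,2)–B(4,3)≠ B(4,3)–B(4,4)= B(4,4)–A(4,5)≠ A(4,5)–A(4,6)=  → 2/4 unlike.
Total adjacent occupied pairs: 17; unlike-type pairs: 8.
8/17 is already in lowest terms.

8/17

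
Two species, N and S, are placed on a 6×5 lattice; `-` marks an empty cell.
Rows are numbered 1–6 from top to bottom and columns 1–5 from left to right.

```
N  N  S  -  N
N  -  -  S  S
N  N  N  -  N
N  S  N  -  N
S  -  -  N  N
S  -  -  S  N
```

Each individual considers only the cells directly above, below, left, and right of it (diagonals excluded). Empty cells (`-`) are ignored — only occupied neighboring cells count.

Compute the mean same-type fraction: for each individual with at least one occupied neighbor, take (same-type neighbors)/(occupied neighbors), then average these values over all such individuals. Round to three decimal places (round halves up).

0.587

(1,1)N 2/2
(1,2)N 1/2
(1,3)S 0/1
(1,5)N 0/1
(2,1)N 2/2
(2,4)S 1/1
(2,5)S 1/3
(3,1)N 3/3
(3,2)N 2/3
(3,3)N 2/2
(3,5)N 1/2
(4,1)N 1/3
(4,2)S 0/3
(4,3)N 1/2
(4,5)N 2/2
(5,1)S 1/2
(5,4)N 1/2
(5,5)N 3/3
(6,1)S 1/1
(6,4)S 0/2
(6,5)N 1/2
Sum over 21 individuals: 2/2 + 1/2 + 0/1 + 0/1 + 2/2 + 1/1 + 1/3 + 3/3 + 2/3 + 2/2 + 1/2 + 1/3 + 0/3 + 1/2 + 2/2 + 1/2 + 1/2 + 3/3 + 1/1 + 0/2 + 1/2 = 37/3; mean = 37/3 ÷ 21 = 37/63 = 0.587301… → 0.587.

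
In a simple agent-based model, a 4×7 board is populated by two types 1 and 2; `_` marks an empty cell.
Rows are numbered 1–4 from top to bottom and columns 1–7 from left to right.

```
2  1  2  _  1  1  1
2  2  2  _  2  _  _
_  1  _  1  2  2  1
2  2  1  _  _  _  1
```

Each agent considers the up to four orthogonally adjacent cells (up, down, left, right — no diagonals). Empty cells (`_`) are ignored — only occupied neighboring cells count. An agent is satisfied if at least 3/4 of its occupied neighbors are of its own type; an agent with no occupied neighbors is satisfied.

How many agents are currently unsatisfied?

13

(1,1)2 1/2 not
(1,2)1 0/3 not
(1,3)2 1/2 not
(1,5)1 1/2 not
(1,6)1 2/2 satisfied
(1,7)1 1/1 satisfied
(2,1)2 2/2 satisfied
(2,2)2 2/4 not
(2,3)2 2/2 satisfied
(2,5)2 1/2 not
(3,2)1 0/2 not
(3,4)1 0/1 not
(3,5)2 2/3 not
(3,6)2 1/2 not
(3,7)1 1/2 not
(4,1)2 1/1 satisfied
(4,2)2 1/3 not
(4,3)1 0/1 not
(4,7)1 1/1 satisfied
Unsatisfied: (1,1), (1,2), (1,3), (1,5), (2,2), (2,5), (3,2), (3,4), (3,5), (3,6), (3,7), (4,2), (4,3) — 13 in total.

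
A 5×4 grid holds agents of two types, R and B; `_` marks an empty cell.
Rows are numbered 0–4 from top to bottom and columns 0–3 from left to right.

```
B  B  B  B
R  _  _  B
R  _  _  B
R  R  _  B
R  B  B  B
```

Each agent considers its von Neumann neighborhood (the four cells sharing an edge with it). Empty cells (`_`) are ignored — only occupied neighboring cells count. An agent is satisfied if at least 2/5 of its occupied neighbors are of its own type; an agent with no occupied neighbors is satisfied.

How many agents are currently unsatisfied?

Row 0: (0,0)B 1/2 ✓ · (0,1)B 2/2 ✓ · (0,2)B 2/2 ✓ · (0,3)B 2/2 ✓
Row 1: (1,0)R 1/2 ✓ · (1,3)B 2/2 ✓
Row 2: (2,0)R 2/2 ✓ · (2,3)B 2/2 ✓
Row 3: (3,0)R 3/3 ✓ · (3,1)R 1/2 ✓ · (3,3)B 2/2 ✓
Row 4: (4,0)R 1/2 ✓ · (4,1)B 1/3 ✗ · (4,2)B 2/2 ✓ · (4,3)B 2/2 ✓
Unsatisfied: (4,1) — 1 in total.

1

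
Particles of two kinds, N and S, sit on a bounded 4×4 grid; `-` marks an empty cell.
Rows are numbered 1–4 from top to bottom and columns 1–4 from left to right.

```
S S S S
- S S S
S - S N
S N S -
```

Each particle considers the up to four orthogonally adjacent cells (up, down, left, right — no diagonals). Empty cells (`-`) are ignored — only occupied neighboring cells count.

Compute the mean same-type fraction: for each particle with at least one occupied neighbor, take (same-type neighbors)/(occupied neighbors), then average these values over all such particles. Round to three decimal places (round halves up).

Row 1: (1,1)S 1/1 · (1,2)S 3/3 · (1,3)S 3/3 · (1,4)S 2/2
Row 2: (2,2)S 2/2 · (2,3)S 4/4 · (2,4)S 2/3
Row 3: (3,1)S 1/1 · (3,3)S 2/3 · (3,4)N 0/2
Row 4: (4,1)S 1/2 · (4,2)N 0/2 · (4,3)S 1/2
Sum over 13 particles: 1/1 + 3/3 + 3/3 + 2/2 + 2/2 + 4/4 + 2/3 + 1/1 + 2/3 + 0/2 + 1/2 + 0/2 + 1/2 = 28/3; mean = 28/3 ÷ 13 = 28/39 = 0.717948… → 0.718.

0.718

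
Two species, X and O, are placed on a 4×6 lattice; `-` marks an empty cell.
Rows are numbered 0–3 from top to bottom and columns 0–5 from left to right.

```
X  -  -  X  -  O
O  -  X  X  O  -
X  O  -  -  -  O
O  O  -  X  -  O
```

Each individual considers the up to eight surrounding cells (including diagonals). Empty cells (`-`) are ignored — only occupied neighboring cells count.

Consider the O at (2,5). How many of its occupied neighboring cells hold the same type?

2

Occupied neighbors of (2,5): (1,4)=O, (3,5)=O.
Same type (O): 2 of 2.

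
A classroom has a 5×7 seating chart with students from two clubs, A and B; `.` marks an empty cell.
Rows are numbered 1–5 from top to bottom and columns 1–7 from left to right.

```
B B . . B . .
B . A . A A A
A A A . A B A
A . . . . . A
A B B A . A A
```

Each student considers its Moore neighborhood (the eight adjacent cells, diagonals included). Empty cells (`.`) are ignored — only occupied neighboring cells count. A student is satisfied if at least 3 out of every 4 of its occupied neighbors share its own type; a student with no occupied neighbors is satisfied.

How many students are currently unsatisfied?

14

(1,1)B 2/2 ✓
(1,2)B 2/3 ✗
(1,5)B 0/2 ✗
(2,1)B 2/4 ✗
(2,3)A 2/3 ✗
(2,5)A 2/4 ✗
(2,6)A 4/6 ✗
(2,7)A 2/3 ✗
(3,1)A 2/3 ✗
(3,2)A 4/5 ✓
(3,3)A 2/2 ✓
(3,5)A 2/3 ✗
(3,6)B 0/6 ✗
(3,7)A 3/4 ✓
(4,1)A 3/4 ✓
(4,7)A 3/4 ✓
(5,1)A 1/2 ✗
(5,2)B 1/3 ✗
(5,3)B 1/2 ✗
(5,4)A 0/1 ✗
(5,6)A 2/2 ✓
(5,7)A 2/2 ✓
Unsatisfied: (1,2), (1,5), (2,1), (2,3), (2,5), (2,6), (2,7), (3,1), (3,5), (3,6), (5,1), (5,2), (5,3), (5,4) — 14 in total.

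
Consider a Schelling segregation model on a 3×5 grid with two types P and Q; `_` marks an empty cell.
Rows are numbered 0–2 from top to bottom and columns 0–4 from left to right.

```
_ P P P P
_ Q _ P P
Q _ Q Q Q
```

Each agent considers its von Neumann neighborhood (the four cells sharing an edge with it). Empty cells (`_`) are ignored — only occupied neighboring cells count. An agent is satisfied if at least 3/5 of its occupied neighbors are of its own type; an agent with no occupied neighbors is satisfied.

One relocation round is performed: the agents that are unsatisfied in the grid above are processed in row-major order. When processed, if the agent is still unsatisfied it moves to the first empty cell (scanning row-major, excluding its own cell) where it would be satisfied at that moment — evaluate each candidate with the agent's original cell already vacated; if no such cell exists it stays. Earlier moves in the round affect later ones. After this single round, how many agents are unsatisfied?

2

Initially unsatisfied (in order): (0,1), (1,1), (2,4).
  (0,1) → (0,0).
  (1,1): now satisfied by earlier moves; stays.
  (2,4) → (1,0).
Resulting grid:
P _ P P P
Q Q _ P P
Q _ Q Q _
Unsatisfied now: (0,0), (2,3).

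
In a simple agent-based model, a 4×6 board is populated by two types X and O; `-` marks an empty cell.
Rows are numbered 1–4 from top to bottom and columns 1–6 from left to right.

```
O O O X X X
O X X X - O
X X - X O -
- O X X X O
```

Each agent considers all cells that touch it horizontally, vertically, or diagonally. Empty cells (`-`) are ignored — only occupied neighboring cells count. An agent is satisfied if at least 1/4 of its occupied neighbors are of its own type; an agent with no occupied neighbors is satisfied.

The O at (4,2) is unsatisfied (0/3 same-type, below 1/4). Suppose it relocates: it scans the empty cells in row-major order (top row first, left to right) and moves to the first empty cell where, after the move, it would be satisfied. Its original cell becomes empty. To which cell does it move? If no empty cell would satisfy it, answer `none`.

(2,5)

Vacating (4,2). Empty cells in order:
  (2,5): 2/7 same-type → satisfied — stop here.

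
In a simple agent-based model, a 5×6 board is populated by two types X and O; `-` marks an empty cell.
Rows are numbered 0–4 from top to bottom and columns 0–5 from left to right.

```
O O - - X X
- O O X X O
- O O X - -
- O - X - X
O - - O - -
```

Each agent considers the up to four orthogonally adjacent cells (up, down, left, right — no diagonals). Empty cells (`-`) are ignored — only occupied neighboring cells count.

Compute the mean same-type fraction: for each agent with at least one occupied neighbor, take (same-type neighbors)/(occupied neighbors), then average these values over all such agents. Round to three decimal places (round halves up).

Row 0: (0,0)O 1/1 · (0,1)O 2/2 · (0,4)X 2/2 · (0,5)X 1/2
Row 1: (1,1)O 3/3 · (1,2)O 2/3 · (1,3)X 2/3 · (1,4)X 2/3 · (1,5)O 0/2
Row 2: (2,1)O 3/3 · (2,2)O 2/3 · (2,3)X 2/3
Row 3: (3,1)O 1/1 · (3,3)X 1/2 · (3,5)X — no occupied neighbors
Row 4: (4,0)O — no occupied neighbors · (4,3)O 0/1
Sum over 15 agents: 1/1 + 2/2 + 2/2 + 1/2 + 3/3 + 2/3 + 2/3 + 2/3 + 0/2 + 3/3 + 2/3 + 2/3 + 1/1 + 1/2 + 0/1 = 31/3; mean = 31/3 ÷ 15 = 31/45 = 0.688888… → 0.689.

0.689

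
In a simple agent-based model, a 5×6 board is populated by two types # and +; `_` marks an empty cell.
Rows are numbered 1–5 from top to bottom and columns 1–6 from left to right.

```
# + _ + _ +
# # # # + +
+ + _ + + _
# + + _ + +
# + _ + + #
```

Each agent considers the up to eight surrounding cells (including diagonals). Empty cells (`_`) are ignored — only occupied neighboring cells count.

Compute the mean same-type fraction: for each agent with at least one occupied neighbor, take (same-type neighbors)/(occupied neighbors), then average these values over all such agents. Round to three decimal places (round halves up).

0.568

Row 1: (1,1)# 2/3 · (1,2)+ 0/4 · (1,4)+ 1/3 · (1,6)+ 2/2
Row 2: (2,1)# 2/5 · (2,2)# 3/6 · (2,3)# 2/6 · (2,4)# 1/5 · (2,5)+ 5/6 · (2,6)+ 3/3
Row 3: (3,1)+ 2/5 · (3,2)+ 3/7 · (3,4)+ 4/6 · (3,5)+ 5/6
Row 4: (4,1)# 1/5 · (4,2)+ 4/6 · (4,3)+ 5/5 · (4,5)+ 5/6 · (4,6)+ 3/4
Row 5: (5,1)# 1/3 · (5,2)+ 2/4 · (5,4)+ 3/3 · (5,5)+ 3/4 · (5,6)# 0/3
Sum over 24 agents: 2/3 + 0/4 + 1/3 + 2/2 + 2/5 + 3/6 + 2/6 + 1/5 + 5/6 + 3/3 + 2/5 + 3/7 + 4/6 + 5/6 + 1/5 + 4/6 + 5/5 + 5/6 + 3/4 + 1/3 + 2/4 + 3/3 + 3/4 + 0/3 = 477/35; mean = 477/35 ÷ 24 = 159/280 = 0.567857… → 0.568.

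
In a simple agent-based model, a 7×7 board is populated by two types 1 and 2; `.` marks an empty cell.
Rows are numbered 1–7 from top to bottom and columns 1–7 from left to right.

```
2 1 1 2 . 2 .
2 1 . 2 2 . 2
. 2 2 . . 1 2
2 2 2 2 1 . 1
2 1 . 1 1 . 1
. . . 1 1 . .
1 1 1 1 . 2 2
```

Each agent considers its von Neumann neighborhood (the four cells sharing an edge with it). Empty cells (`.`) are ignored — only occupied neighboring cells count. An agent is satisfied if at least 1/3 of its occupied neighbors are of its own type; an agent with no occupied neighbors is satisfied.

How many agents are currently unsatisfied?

(1,1)2 1/2 satisfied
(1,2)1 2/3 satisfied
(1,3)1 1/2 satisfied
(1,4)2 1/2 satisfied
(1,6)2 0/0 satisfied
(2,1)2 1/2 satisfied
(2,2)1 1/3 satisfied
(2,4)2 2/2 satisfied
(2,5)2 1/1 satisfied
(2,7)2 1/1 satisfied
(3,2)2 2/3 satisfied
(3,3)2 2/2 satisfied
(3,6)1 0/1 not
(3,7)2 1/3 satisfied
(4,1)2 2/2 satisfied
(4,2)2 3/4 satisfied
(4,3)2 3/3 satisfied
(4,4)2 1/3 satisfied
(4,5)1 1/2 satisfied
(4,7)1 1/2 satisfied
(5,1)2 1/2 satisfied
(5,2)1 0/2 not
(5,4)1 2/3 satisfied
(5,5)1 3/3 satisfied
(5,7)1 1/1 satisfied
(6,4)1 3/3 satisfied
(6,5)1 2/2 satisfied
(7,1)1 1/1 satisfied
(7,2)1 2/2 satisfied
(7,3)1 2/2 satisfied
(7,4)1 2/2 satisfied
(7,6)2 1/1 satisfied
(7,7)2 1/1 satisfied
Unsatisfied: (3,6), (5,2) — 2 in total.

2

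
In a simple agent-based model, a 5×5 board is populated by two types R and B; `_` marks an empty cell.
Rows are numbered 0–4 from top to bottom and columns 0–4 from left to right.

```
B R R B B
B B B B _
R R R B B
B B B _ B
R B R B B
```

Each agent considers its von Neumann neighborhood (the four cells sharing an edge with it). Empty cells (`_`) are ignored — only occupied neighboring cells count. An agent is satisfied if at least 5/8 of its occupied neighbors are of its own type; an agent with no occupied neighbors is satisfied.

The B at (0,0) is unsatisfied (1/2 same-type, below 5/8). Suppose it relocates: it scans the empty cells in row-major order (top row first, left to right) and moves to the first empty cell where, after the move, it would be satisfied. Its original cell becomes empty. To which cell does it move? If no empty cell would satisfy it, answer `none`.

Vacating (0,0). Empty cells in order:
  (1,4): 3/3 same-type → satisfied — stop here.

(1,4)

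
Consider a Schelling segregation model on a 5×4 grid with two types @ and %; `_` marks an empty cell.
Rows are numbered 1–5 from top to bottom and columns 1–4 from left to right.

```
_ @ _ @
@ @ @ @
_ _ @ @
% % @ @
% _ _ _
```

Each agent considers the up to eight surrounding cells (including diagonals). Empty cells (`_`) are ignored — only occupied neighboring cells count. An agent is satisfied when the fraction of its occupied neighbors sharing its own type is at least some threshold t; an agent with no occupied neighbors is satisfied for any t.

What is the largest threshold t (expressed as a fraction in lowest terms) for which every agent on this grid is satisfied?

Row 1: (1,2)@ 3/3 · (1,4)@ 2/2
Row 2: (2,1)@ 2/2 · (2,2)@ 4/4 · (2,3)@ 6/6 · (2,4)@ 4/4
Row 3: (3,3)@ 6/7 · (3,4)@ 5/5
Row 4: (4,1)% 2/2 · (4,2)% 2/4 · (4,3)@ 3/4 · (4,4)@ 3/3
Row 5: (5,1)% 2/2
The smallest same-type fraction is 2/4 at (4,2), which reduces to 1/2. Any threshold above that leaves this agent unsatisfied.

1/2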